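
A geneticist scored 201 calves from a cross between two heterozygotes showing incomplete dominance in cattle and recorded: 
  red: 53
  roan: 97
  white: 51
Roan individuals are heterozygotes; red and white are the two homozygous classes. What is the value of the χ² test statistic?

0.284

With incomplete dominance, a heterozygote × heterozygote cross gives a 1:2:1 phenotypic ratio.
Under the 1:2:1 hypothesis (Σ ratio = 4, N = 201):
  red: 201 × 1/4 = 50.25
  roan: 201 × 2/4 = 100.5
  white: 201 × 1/4 = 50.25
χ² = Σ (O − E)² / E
  red: (53 − 50.25)² / 50.25 = 0.1505
  roan: (97 − 100.5)² / 100.5 = 0.1219
  white: (51 − 50.25)² / 50.25 = 0.0112
χ² = 0.1505 + 0.1219 + 0.0112 = 0.2836 ≈ 0.284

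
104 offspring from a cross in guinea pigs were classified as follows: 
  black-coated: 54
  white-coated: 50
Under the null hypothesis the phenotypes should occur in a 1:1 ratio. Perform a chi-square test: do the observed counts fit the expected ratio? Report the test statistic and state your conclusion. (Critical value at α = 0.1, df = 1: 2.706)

0.154; consistent

The 1:1 ratio has 2 parts, so with N = 104 the expected counts are:
  black-coated: 104 × 1/2 = 52
  white-coated: 104 × 1/2 = 52
χ² = Σ (O − E)² / E
  black-coated: (54 − 52)² / 52 = 0.0769
  white-coated: (50 − 52)² / 52 = 0.0769
χ² = 0.0769 + 0.0769 = 0.1538 ≈ 0.154
Degrees of freedom = 2 − 1 = 1; critical value at α = 0.1 is 2.706.
Since 0.154 < 2.706, we fail to reject the null hypothesis — the data are consistent with the 1:1 ratio.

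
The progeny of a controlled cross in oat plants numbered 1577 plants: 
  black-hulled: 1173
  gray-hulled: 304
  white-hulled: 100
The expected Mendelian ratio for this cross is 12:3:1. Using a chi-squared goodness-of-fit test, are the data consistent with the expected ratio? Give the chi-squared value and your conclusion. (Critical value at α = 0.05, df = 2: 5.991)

Expected counts for N = 1577 under a 12:3:1 ratio (total parts = 16):
  black-hulled: 1577 × 12/16 = 1182.75
  gray-hulled: 1577 × 3/16 = 295.6875
  white-hulled: 1577 × 1/16 = 98.5625
χ² = Σ (O − E)² / E
  black-hulled: (1173 − 1182.75)² / 1182.75 = 0.0804
  gray-hulled: (304 − 295.6875)² / 295.6875 = 0.2337
  white-hulled: (100 − 98.5625)² / 98.5625 = 0.0210
χ² = 0.0804 + 0.2337 + 0.0210 = 0.3351 ≈ 0.335
Degrees of freedom = 3 − 1 = 2; critical value at α = 0.05 is 5.991.
Since 0.335 < 5.991, we fail to reject the null hypothesis — the data are consistent with the 12:3:1 ratio.

0.335; consistent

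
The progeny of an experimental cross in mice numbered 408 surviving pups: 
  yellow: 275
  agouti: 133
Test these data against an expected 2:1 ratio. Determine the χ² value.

0.099

The 2:1 ratio has 3 parts, so with N = 408 the expected counts are:
  yellow: 408 × 2/3 = 272
  agouti: 408 × 1/3 = 136
χ² = Σ (O − E)² / E
  yellow: (275 − 272)² / 272 = 0.0331
  agouti: (133 − 136)² / 136 = 0.0662
χ² = 0.0331 + 0.0662 = 0.0993 ≈ 0.099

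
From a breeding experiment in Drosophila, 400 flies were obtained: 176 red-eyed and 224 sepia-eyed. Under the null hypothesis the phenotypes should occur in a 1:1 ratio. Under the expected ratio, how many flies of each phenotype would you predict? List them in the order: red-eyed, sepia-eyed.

Under the 1:1 hypothesis (Σ ratio = 2, N = 400):
  red-eyed: 400 × 1/2 = 200
  sepia-eyed: 400 × 1/2 = 200

200, 200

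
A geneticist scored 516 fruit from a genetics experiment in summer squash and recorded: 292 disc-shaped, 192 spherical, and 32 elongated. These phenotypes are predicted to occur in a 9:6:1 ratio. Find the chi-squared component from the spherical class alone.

0.012

Total ratio parts = 16. Expected numbers out of 516:
  disc-shaped: 516 × 9/16 = 290.25
  spherical: 516 × 6/16 = 193.5
  elongated: 516 × 1/16 = 32.25
Contribution of spherical: (192 − 193.5)² / 193.5 = 0.0116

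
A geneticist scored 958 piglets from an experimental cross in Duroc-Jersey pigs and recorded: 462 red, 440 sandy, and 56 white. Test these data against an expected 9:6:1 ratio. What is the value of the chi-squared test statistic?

29.368

Total ratio parts = 16. Expected numbers out of 958:
  red: 958 × 9/16 = 538.875
  sandy: 958 × 6/16 = 359.25
  white: 958 × 1/16 = 59.875
χ² = Σ (O − E)² / E
  red: (462 − 538.875)² / 538.875 = 10.9669
  sandy: (440 − 359.25)² / 359.25 = 18.1505
  white: (56 − 59.875)² / 59.875 = 0.2508
χ² = 10.9669 + 18.1505 + 0.2508 = 29.3682 ≈ 29.368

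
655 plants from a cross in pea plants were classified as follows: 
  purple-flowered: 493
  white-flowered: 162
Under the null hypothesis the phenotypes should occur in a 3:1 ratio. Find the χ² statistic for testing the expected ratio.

Expected counts for N = 655 under a 3:1 ratio (total parts = 4):
  purple-flowered: 655 × 3/4 = 491.25
  white-flowered: 655 × 1/4 = 163.75
χ² = Σ (O − E)² / E
  purple-flowered: (493 − 491.25)² / 491.25 = 0.0062
  white-flowered: (162 − 163.75)² / 163.75 = 0.0187
χ² = 0.0062 + 0.0187 = 0.0249 ≈ 0.025

0.025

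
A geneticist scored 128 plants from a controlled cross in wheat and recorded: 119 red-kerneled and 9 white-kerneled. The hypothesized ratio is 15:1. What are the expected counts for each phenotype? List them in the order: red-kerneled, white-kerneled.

120, 8

Total ratio parts = 16. Expected numbers out of 128:
  red-kerneled: 128 × 15/16 = 120
  white-kerneled: 128 × 1/16 = 8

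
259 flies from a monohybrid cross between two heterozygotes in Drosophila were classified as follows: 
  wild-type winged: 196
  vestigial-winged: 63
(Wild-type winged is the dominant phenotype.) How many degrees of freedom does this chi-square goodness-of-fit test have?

1

For a monohybrid cross between heterozygotes with complete dominance, the expected phenotypic ratio is 3:1.
A goodness-of-fit test with 2 phenotype classes has df = 2 − 1 = 1.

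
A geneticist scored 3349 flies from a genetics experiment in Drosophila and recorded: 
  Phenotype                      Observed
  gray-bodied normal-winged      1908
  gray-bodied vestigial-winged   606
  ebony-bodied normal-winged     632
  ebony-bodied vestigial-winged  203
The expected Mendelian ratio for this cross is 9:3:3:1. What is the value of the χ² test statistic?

Under the 9:3:3:1 hypothesis (Σ ratio = 16, N = 3349):
  gray-bodied normal-winged: 3349 × 9/16 = 1883.8125
  gray-bodied vestigial-winged: 3349 × 3/16 = 627.9375
  ebony-bodied normal-winged: 3349 × 3/16 = 627.9375
  ebony-bodied vestigial-winged: 3349 × 1/16 = 209.3125
χ² = Σ (O − E)² / E
  gray-bodied normal-winged: (1908 − 1883.8125)² / 1883.8125 = 0.3106
  gray-bodied vestigial-winged: (606 − 627.9375)² / 627.9375 = 0.7664
  ebony-bodied normal-winged: (632 − 627.9375)² / 627.9375 = 0.0263
  ebony-bodied vestigial-winged: (203 − 209.3125)² / 209.3125 = 0.1904
χ² = 0.3106 + 0.7664 + 0.0263 + 0.1904 = 1.2937 ≈ 1.294

1.294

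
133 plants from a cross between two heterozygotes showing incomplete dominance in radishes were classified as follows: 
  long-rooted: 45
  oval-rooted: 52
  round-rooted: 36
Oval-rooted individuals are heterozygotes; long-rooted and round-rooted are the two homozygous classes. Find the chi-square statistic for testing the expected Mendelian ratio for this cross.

7.541

With incomplete dominance, a heterozygote × heterozygote cross gives a 1:2:1 phenotypic ratio.
Total ratio parts = 4. Expected numbers out of 133:
  long-rooted: 133 × 1/4 = 33.25
  oval-rooted: 133 × 2/4 = 66.5
  round-rooted: 133 × 1/4 = 33.25
χ² = Σ (O − E)² / E
  long-rooted: (45 − 33.25)² / 33.25 = 4.1523
  oval-rooted: (52 − 66.5)² / 66.5 = 3.1617
  round-rooted: (36 − 33.25)² / 33.25 = 0.2274
χ² = 4.1523 + 3.1617 + 0.2274 = 7.5414 ≈ 7.541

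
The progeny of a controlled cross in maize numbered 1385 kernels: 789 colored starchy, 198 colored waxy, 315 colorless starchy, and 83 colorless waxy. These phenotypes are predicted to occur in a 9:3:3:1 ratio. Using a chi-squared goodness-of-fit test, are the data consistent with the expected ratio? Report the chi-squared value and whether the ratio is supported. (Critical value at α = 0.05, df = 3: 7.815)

The 9:3:3:1 ratio has 16 parts, so with N = 1385 the expected counts are:
  colored starchy: 1385 × 9/16 = 779.0625
  colored waxy: 1385 × 3/16 = 259.6875
  colorless starchy: 1385 × 3/16 = 259.6875
  colorless waxy: 1385 × 1/16 = 86.5625
χ² = Σ (O − E)² / E
  colored starchy: (789 − 779.0625)² / 779.0625 = 0.1268
  colored waxy: (198 − 259.6875)² / 259.6875 = 14.6536
  colorless starchy: (315 − 259.6875)² / 259.6875 = 11.7814
  colorless waxy: (83 − 86.5625)² / 86.5625 = 0.1466
χ² = 0.1268 + 14.6536 + 11.7814 + 0.1466 = 26.7084 ≈ 26.708
Degrees of freedom = 4 − 1 = 3; critical value at α = 0.05 is 7.815.
Since 26.708 > 7.815, we reject the null hypothesis — the data do not fit the 9:3:3:1 ratio.

26.708; not consistent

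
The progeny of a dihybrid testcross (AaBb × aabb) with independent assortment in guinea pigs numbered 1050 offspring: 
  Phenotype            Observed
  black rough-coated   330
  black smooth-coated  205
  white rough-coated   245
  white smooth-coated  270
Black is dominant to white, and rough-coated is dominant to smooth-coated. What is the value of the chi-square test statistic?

31.333

A dihybrid testcross with independent assortment gives a 1:1:1:1 ratio.
Expected counts for N = 1050 under a 1:1:1:1 ratio (total parts = 4):
  black rough-coated: 1050 × 1/4 = 262.5
  black smooth-coated: 1050 × 1/4 = 262.5
  white rough-coated: 1050 × 1/4 = 262.5
  white smooth-coated: 1050 × 1/4 = 262.5
χ² = Σ (O − E)² / E
  black rough-coated: (330 − 262.5)² / 262.5 = 17.3571
  black smooth-coated: (205 − 262.5)² / 262.5 = 12.5952
  white rough-coated: (245 − 262.5)² / 262.5 = 1.1667
  white smooth-coated: (270 − 262.5)² / 262.5 = 0.2143
χ² = 17.3571 + 12.5952 + 1.1667 + 0.2143 = 31.3333 ≈ 31.333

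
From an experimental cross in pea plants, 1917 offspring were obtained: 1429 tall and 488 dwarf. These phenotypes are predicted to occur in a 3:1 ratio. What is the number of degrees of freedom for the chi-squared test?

1

A goodness-of-fit test with 2 phenotype classes has df = 2 − 1 = 1.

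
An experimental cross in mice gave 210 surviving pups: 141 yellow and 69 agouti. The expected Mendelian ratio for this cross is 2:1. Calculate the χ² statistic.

0.021

Under the 2:1 hypothesis (Σ ratio = 3, N = 210):
  yellow: 210 × 2/3 = 140
  agouti: 210 × 1/3 = 70
χ² = Σ (O − E)² / E
  yellow: (141 − 140)² / 140 = 0.0071
  agouti: (69 − 70)² / 70 = 0.0143
χ² = 0.0071 + 0.0143 = 0.0214 ≈ 0.021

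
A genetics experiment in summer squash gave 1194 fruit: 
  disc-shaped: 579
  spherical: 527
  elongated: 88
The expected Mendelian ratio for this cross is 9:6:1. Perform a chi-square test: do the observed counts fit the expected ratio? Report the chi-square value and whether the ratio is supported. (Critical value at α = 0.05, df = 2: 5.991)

29.198; not consistent

The 9:6:1 ratio has 16 parts, so with N = 1194 the expected counts are:
  disc-shaped: 1194 × 9/16 = 671.625
  spherical: 1194 × 6/16 = 447.75
  elongated: 1194 × 1/16 = 74.625
χ² = Σ (O − E)² / E
  disc-shaped: (579 − 671.625)² / 671.625 = 12.7741
  spherical: (527 − 447.75)² / 447.75 = 14.0269
  elongated: (88 − 74.625)² / 74.625 = 2.3972
χ² = 12.7741 + 14.0269 + 2.3972 = 29.1982 ≈ 29.198
Degrees of freedom = 3 − 1 = 2; critical value at α = 0.05 is 5.991.
Since 29.198 > 5.991, we reject the null hypothesis — the data do not fit the 9:6:1 ratio.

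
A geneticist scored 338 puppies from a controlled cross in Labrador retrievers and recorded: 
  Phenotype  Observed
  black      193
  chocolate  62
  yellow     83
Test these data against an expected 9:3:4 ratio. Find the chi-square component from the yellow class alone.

0.027

Expected counts for N = 338 under a 9:3:4 ratio (total parts = 16):
  black: 338 × 9/16 = 190.125
  chocolate: 338 × 3/16 = 63.375
  yellow: 338 × 4/16 = 84.5
Contribution of yellow: (83 − 84.5)² / 84.5 = 0.0266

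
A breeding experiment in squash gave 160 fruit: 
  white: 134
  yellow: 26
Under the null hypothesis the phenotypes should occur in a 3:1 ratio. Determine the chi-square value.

Under the 3:1 hypothesis (Σ ratio = 4, N = 160):
  white: 160 × 3/4 = 120
  yellow: 160 × 1/4 = 40
χ² = Σ (O − E)² / E
  white: (134 − 120)² / 120 = 1.6333
  yellow: (26 − 40)² / 40 = 4.9000
χ² = 1.6333 + 4.9000 = 6.5333 ≈ 6.533

6.533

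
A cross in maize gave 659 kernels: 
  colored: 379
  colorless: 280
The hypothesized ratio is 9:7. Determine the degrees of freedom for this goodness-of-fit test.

1

A goodness-of-fit test with 2 phenotype classes has df = 2 − 1 = 1.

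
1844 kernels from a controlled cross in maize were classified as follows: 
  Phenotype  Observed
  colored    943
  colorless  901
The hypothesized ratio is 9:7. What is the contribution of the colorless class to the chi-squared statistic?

Expected counts for N = 1844 under a 9:7 ratio (total parts = 16):
  colored: 1844 × 9/16 = 1037.25
  colorless: 1844 × 7/16 = 806.75
Contribution of colorless: (901 − 806.75)² / 806.75 = 11.0109

11.011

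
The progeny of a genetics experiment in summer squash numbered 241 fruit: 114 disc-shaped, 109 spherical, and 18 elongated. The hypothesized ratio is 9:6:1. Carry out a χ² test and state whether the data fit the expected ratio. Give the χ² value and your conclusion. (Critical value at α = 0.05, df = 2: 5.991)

7.841; not consistent

Total ratio parts = 16. Expected numbers out of 241:
  disc-shaped: 241 × 9/16 = 135.5625
  spherical: 241 × 6/16 = 90.375
  elongated: 241 × 1/16 = 15.0625
χ² = Σ (O − E)² / E
  disc-shaped: (114 − 135.5625)² / 135.5625 = 3.4297
  spherical: (109 − 90.375)² / 90.375 = 3.8383
  elongated: (18 − 15.0625)² / 15.0625 = 0.5729
χ² = 3.4297 + 3.8383 + 0.5729 = 7.8409 ≈ 7.841
Degrees of freedom = 3 − 1 = 2; critical value at α = 0.05 is 5.991.
Since 7.841 > 5.991, we reject the null hypothesis — the data do not fit the 9:6:1 ratio.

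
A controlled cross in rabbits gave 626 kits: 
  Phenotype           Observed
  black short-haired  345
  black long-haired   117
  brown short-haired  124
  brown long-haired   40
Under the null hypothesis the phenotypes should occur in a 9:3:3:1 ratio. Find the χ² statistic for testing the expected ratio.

0.539

Expected counts for N = 626 under a 9:3:3:1 ratio (total parts = 16):
  black short-haired: 626 × 9/16 = 352.125
  black long-haired: 626 × 3/16 = 117.375
  brown short-haired: 626 × 3/16 = 117.375
  brown long-haired: 626 × 1/16 = 39.125
χ² = Σ (O − E)² / E
  black short-haired: (345 − 352.125)² / 352.125 = 0.1442
  black long-haired: (117 − 117.375)² / 117.375 = 0.0012
  brown short-haired: (124 − 117.375)² / 117.375 = 0.3739
  brown long-haired: (40 − 39.125)² / 39.125 = 0.0196
χ² = 0.1442 + 0.0012 + 0.3739 + 0.0196 = 0.5389 ≈ 0.539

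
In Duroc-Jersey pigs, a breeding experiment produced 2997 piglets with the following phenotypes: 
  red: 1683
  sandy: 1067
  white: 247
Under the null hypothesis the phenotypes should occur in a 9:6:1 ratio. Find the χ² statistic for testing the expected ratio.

21.902

Total ratio parts = 16. Expected numbers out of 2997:
  red: 2997 × 9/16 = 1685.8125
  sandy: 2997 × 6/16 = 1123.875
  white: 2997 × 1/16 = 187.3125
χ² = Σ (O − E)² / E
  red: (1683 − 1685.8125)² / 1685.8125 = 0.0047
  sandy: (1067 − 1123.875)² / 1123.875 = 2.8782
  white: (247 − 187.3125)² / 187.3125 = 19.0195
χ² = 0.0047 + 2.8782 + 19.0195 = 21.9024 ≈ 21.902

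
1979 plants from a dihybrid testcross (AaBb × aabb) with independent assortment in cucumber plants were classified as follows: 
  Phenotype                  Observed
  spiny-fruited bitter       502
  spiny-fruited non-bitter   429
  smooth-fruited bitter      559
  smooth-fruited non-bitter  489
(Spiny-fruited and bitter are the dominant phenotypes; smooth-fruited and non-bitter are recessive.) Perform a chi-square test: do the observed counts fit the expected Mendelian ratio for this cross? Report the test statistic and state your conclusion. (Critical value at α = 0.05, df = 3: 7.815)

A dihybrid testcross with independent assortment gives a 1:1:1:1 ratio.
Expected counts for N = 1979 under a 1:1:1:1 ratio (total parts = 4):
  spiny-fruited bitter: 1979 × 1/4 = 494.75
  spiny-fruited non-bitter: 1979 × 1/4 = 494.75
  smooth-fruited bitter: 1979 × 1/4 = 494.75
  smooth-fruited non-bitter: 1979 × 1/4 = 494.75
χ² = Σ (O − E)² / E
  spiny-fruited bitter: (502 − 494.75)² / 494.75 = 0.1062
  spiny-fruited non-bitter: (429 − 494.75)² / 494.75 = 8.7379
  smooth-fruited bitter: (559 − 494.75)² / 494.75 = 8.3437
  smooth-fruited non-bitter: (489 − 494.75)² / 494.75 = 0.0668
χ² = 0.1062 + 8.7379 + 8.3437 + 0.0668 = 17.2546 ≈ 17.255
Degrees of freedom = 4 − 1 = 3; critical value at α = 0.05 is 7.815.
Since 17.255 > 7.815, we reject the null hypothesis — the data do not fit the 1:1:1:1 ratio.

17.255; not consistent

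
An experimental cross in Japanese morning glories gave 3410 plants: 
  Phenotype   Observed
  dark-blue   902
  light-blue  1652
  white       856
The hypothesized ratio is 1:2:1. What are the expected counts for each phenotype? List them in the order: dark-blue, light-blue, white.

852.5, 1705, 852.5

Expected counts for N = 3410 under a 1:2:1 ratio (total parts = 4):
  dark-blue: 3410 × 1/4 = 852.5
  light-blue: 3410 × 2/4 = 1705
  white: 3410 × 1/4 = 852.5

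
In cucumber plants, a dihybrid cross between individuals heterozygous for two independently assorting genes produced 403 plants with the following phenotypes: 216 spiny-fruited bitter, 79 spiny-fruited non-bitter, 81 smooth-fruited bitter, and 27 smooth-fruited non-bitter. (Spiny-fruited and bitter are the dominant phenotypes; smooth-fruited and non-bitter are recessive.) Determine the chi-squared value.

A dihybrid F₂ with independent assortment and complete dominance at both loci gives a 9:3:3:1 phenotypic ratio.
Expected counts for N = 403 under a 9:3:3:1 ratio (total parts = 16):
  spiny-fruited bitter: 403 × 9/16 = 226.6875
  spiny-fruited non-bitter: 403 × 3/16 = 75.5625
  smooth-fruited bitter: 403 × 3/16 = 75.5625
  smooth-fruited non-bitter: 403 × 1/16 = 25.1875
χ² = Σ (O − E)² / E
  spiny-fruited bitter: (216 − 226.6875)² / 226.6875 = 0.5039
  spiny-fruited non-bitter: (79 − 75.5625)² / 75.5625 = 0.1564
  smooth-fruited bitter: (81 − 75.5625)² / 75.5625 = 0.3913
  smooth-fruited non-bitter: (27 − 25.1875)² / 25.1875 = 0.1304
χ² = 0.5039 + 0.1564 + 0.3913 + 0.1304 = 1.182

1.182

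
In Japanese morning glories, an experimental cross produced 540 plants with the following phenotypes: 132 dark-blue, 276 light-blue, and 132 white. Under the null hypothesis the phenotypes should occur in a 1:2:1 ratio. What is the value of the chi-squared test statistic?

0.267

Total ratio parts = 4. Expected numbers out of 540:
  dark-blue: 540 × 1/4 = 135
  light-blue: 540 × 2/4 = 270
  white: 540 × 1/4 = 135
χ² = Σ (O − E)² / E
  dark-blue: (132 − 135)² / 135 = 0.0667
  light-blue: (276 − 270)² / 270 = 0.1333
  white: (132 − 135)² / 135 = 0.0667
χ² = 0.0667 + 0.1333 + 0.0667 = 0.2667 ≈ 0.267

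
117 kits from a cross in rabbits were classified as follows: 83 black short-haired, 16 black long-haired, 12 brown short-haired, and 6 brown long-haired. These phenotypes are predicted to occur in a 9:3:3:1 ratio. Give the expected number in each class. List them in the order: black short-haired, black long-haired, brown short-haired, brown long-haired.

65.8125, 21.9375, 21.9375, 7.3125

Expected counts for N = 117 under a 9:3:3:1 ratio (total parts = 16):
  black short-haired: 117 × 9/16 = 65.8125
  black long-haired: 117 × 3/16 = 21.9375
  brown short-haired: 117 × 3/16 = 21.9375
  brown long-haired: 117 × 1/16 = 7.3125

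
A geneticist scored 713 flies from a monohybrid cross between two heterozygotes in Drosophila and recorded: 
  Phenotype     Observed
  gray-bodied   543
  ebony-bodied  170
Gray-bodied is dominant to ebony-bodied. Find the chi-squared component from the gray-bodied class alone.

For a monohybrid cross between heterozygotes with complete dominance, the expected phenotypic ratio is 3:1.
Total ratio parts = 4. Expected numbers out of 713:
  gray-bodied: 713 × 3/4 = 534.75
  ebony-bodied: 713 × 1/4 = 178.25
Contribution of gray-bodied: (543 − 534.75)² / 534.75 = 0.1273

0.127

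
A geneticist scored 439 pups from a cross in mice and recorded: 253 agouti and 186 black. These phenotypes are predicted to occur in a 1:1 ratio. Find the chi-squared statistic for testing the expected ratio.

10.226

Under the 1:1 hypothesis (Σ ratio = 2, N = 439):
  agouti: 439 × 1/2 = 219.5
  black: 439 × 1/2 = 219.5
χ² = Σ (O − E)² / E
  agouti: (253 − 219.5)² / 219.5 = 5.1128
  black: (186 − 219.5)² / 219.5 = 5.1128
χ² = 5.1128 + 5.1128 = 10.2256 ≈ 10.226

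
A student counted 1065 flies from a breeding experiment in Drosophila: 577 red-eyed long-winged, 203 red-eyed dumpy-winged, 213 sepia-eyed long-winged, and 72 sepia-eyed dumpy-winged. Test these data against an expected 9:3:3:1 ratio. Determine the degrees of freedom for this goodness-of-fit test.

A goodness-of-fit test with 4 phenotype classes has df = 4 − 1 = 3.

3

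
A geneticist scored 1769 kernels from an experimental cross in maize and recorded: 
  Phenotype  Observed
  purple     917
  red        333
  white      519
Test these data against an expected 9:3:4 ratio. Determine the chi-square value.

Total ratio parts = 16. Expected numbers out of 1769:
  purple: 1769 × 9/16 = 995.0625
  red: 1769 × 3/16 = 331.6875
  white: 1769 × 4/16 = 442.25
χ² = Σ (O − E)² / E
  purple: (917 − 995.0625)² / 995.0625 = 6.1240
  red: (333 − 331.6875)² / 331.6875 = 0.0052
  white: (519 − 442.25)² / 442.25 = 13.3195
χ² = 6.1240 + 0.0052 + 13.3195 = 19.4487 ≈ 19.449

19.449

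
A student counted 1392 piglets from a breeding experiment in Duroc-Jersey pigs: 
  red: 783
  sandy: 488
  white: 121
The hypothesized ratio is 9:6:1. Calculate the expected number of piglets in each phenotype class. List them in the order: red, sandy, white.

783, 522, 87

Total ratio parts = 16. Expected numbers out of 1392:
  red: 1392 × 9/16 = 783
  sandy: 1392 × 6/16 = 522
  white: 1392 × 1/16 = 87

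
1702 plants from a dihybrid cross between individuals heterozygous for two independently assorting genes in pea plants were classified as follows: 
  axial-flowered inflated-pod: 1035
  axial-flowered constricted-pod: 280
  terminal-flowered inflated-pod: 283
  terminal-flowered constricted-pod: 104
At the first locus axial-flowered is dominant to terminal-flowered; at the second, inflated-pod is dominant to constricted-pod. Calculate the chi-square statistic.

15.233

A dihybrid F₂ with independent assortment and complete dominance at both loci gives a 9:3:3:1 phenotypic ratio.
Expected counts for N = 1702 under a 9:3:3:1 ratio (total parts = 16):
  axial-flowered inflated-pod: 1702 × 9/16 = 957.375
  axial-flowered constricted-pod: 1702 × 3/16 = 319.125
  terminal-flowered inflated-pod: 1702 × 3/16 = 319.125
  terminal-flowered constricted-pod: 1702 × 1/16 = 106.375
χ² = Σ (O − E)² / E
  axial-flowered inflated-pod: (1035 − 957.375)² / 957.375 = 6.2939
  axial-flowered constricted-pod: (280 − 319.125)² / 319.125 = 4.7968
  terminal-flowered inflated-pod: (283 − 319.125)² / 319.125 = 4.0894
  terminal-flowered constricted-pod: (104 − 106.375)² / 106.375 = 0.0530
χ² = 6.2939 + 4.7968 + 4.0894 + 0.0530 = 15.2331 ≈ 15.233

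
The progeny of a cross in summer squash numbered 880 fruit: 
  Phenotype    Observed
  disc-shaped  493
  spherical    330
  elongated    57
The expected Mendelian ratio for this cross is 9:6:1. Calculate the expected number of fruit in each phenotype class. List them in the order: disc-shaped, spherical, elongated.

495, 330, 55

Total ratio parts = 16. Expected numbers out of 880:
  disc-shaped: 880 × 9/16 = 495
  spherical: 880 × 6/16 = 330
  elongated: 880 × 1/16 = 55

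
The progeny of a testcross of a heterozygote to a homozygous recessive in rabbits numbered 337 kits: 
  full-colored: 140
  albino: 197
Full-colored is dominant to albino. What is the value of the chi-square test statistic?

9.641

A testcross of a heterozygote (Aa × aa) gives a 1:1 phenotypic ratio.
The 1:1 ratio has 2 parts, so with N = 337 the expected counts are:
  full-colored: 337 × 1/2 = 168.5
  albino: 337 × 1/2 = 168.5
χ² = Σ (O − E)² / E
  full-colored: (140 − 168.5)² / 168.5 = 4.8205
  albino: (197 − 168.5)² / 168.5 = 4.8205
χ² = 4.8205 + 4.8205 = 9.641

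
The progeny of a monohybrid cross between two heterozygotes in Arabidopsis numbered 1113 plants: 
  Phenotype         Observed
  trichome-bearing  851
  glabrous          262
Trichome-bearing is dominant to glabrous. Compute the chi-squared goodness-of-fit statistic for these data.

For a monohybrid cross between heterozygotes with complete dominance, the expected phenotypic ratio is 3:1.
Under the 3:1 hypothesis (Σ ratio = 4, N = 1113):
  trichome-bearing: 1113 × 3/4 = 834.75
  glabrous: 1113 × 1/4 = 278.25
χ² = Σ (O − E)² / E
  trichome-bearing: (851 − 834.75)² / 834.75 = 0.3163
  glabrous: (262 − 278.25)² / 278.25 = 0.9490
χ² = 0.3163 + 0.9490 = 1.2653 ≈ 1.265

1.265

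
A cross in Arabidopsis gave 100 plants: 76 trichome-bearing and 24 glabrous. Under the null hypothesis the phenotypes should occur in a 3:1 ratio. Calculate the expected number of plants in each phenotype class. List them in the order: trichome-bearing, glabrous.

Expected counts for N = 100 under a 3:1 ratio (total parts = 4):
  trichome-bearing: 100 × 3/4 = 75
  glabrous: 100 × 1/4 = 25

75, 25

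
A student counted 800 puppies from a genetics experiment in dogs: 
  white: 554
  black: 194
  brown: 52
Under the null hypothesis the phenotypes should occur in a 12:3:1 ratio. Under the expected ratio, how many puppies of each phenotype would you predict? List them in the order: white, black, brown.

600, 150, 50

Under the 12:3:1 hypothesis (Σ ratio = 16, N = 800):
  white: 800 × 12/16 = 600
  black: 800 × 3/16 = 150
  brown: 800 × 1/16 = 50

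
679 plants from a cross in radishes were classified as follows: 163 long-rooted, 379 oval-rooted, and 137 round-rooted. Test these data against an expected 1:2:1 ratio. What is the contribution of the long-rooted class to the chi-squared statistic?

The 1:2:1 ratio has 4 parts, so with N = 679 the expected counts are:
  long-rooted: 679 × 1/4 = 169.75
  oval-rooted: 679 × 2/4 = 339.5
  round-rooted: 679 × 1/4 = 169.75
Contribution of long-rooted: (163 − 169.75)² / 169.75 = 0.2684

0.268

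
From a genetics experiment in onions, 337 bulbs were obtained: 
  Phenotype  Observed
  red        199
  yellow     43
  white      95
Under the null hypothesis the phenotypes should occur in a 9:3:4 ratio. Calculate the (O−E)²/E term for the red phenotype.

0.470

Under the 9:3:4 hypothesis (Σ ratio = 16, N = 337):
  red: 337 × 9/16 = 189.5625
  yellow: 337 × 3/16 = 63.1875
  white: 337 × 4/16 = 84.25
Contribution of red: (199 − 189.5625)² / 189.5625 = 0.4699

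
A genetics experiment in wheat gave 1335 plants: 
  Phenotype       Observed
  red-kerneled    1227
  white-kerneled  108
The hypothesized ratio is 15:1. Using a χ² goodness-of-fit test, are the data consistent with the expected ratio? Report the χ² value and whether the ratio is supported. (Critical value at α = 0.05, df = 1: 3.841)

Expected counts for N = 1335 under a 15:1 ratio (total parts = 16):
  red-kerneled: 1335 × 15/16 = 1251.5625
  white-kerneled: 1335 × 1/16 = 83.4375
χ² = Σ (O − E)² / E
  red-kerneled: (1227 − 1251.5625)² / 1251.5625 = 0.4821
  white-kerneled: (108 − 83.4375)² / 83.4375 = 7.2308
χ² = 0.4821 + 7.2308 = 7.7129 ≈ 7.713
Degrees of freedom = 2 − 1 = 1; critical value at α = 0.05 is 3.841.
Since 7.713 > 3.841, we reject the null hypothesis — the data do not fit the 15:1 ratio.

7.713; not consistent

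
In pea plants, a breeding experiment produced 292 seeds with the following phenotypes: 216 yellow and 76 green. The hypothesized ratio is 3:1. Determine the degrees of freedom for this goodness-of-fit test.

A goodness-of-fit test with 2 phenotype classes has df = 2 − 1 = 1.

1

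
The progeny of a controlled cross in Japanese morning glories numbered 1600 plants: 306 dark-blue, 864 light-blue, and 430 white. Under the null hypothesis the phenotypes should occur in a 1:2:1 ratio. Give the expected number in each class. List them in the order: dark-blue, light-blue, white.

400, 800, 400

The 1:2:1 ratio has 4 parts, so with N = 1600 the expected counts are:
  dark-blue: 1600 × 1/4 = 400
  light-blue: 1600 × 2/4 = 800
  white: 1600 × 1/4 = 400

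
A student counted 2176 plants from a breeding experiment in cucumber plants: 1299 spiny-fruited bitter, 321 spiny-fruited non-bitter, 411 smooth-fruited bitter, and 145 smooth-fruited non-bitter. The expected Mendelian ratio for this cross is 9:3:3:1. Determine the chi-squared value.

23.765

Under the 9:3:3:1 hypothesis (Σ ratio = 16, N = 2176):
  spiny-fruited bitter: 2176 × 9/16 = 1224
  spiny-fruited non-bitter: 2176 × 3/16 = 408
  smooth-fruited bitter: 2176 × 3/16 = 408
  smooth-fruited non-bitter: 2176 × 1/16 = 136
χ² = Σ (O − E)² / E
  spiny-fruited bitter: (1299 − 1224)² / 1224 = 4.5956
  spiny-fruited non-bitter: (321 − 408)² / 408 = 18.5515
  smooth-fruited bitter: (411 − 408)² / 408 = 0.0221
  smooth-fruited non-bitter: (145 − 136)² / 136 = 0.5956
χ² = 4.5956 + 18.5515 + 0.0221 + 0.5956 = 23.7648 ≈ 23.765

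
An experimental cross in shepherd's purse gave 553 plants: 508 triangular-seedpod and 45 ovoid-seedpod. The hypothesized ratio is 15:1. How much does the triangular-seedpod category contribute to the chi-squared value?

0.210

Under the 15:1 hypothesis (Σ ratio = 16, N = 553):
  triangular-seedpod: 553 × 15/16 = 518.4375
  ovoid-seedpod: 553 × 1/16 = 34.5625
Contribution of triangular-seedpod: (508 − 518.4375)² / 518.4375 = 0.2101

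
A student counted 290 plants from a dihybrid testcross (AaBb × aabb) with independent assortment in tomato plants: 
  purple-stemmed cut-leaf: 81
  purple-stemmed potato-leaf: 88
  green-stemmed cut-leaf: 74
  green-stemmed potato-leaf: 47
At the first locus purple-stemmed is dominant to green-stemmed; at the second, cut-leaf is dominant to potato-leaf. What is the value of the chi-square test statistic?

13.310

A dihybrid testcross with independent assortment gives a 1:1:1:1 ratio.
Under the 1:1:1:1 hypothesis (Σ ratio = 4, N = 290):
  purple-stemmed cut-leaf: 290 × 1/4 = 72.5
  purple-stemmed potato-leaf: 290 × 1/4 = 72.5
  green-stemmed cut-leaf: 290 × 1/4 = 72.5
  green-stemmed potato-leaf: 290 × 1/4 = 72.5
χ² = Σ (O − E)² / E
  purple-stemmed cut-leaf: (81 − 72.5)² / 72.5 = 0.9966
  purple-stemmed potato-leaf: (88 − 72.5)² / 72.5 = 3.3138
  green-stemmed cut-leaf: (74 − 72.5)² / 72.5 = 0.0310
  green-stemmed potato-leaf: (47 − 72.5)² / 72.5 = 8.9690
χ² = 0.9966 + 3.3138 + 0.0310 + 8.9690 = 13.3104 ≈ 13.310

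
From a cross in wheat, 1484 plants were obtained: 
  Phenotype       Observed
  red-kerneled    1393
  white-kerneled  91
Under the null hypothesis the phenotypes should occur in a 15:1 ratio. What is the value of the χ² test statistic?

0.035

Total ratio parts = 16. Expected numbers out of 1484:
  red-kerneled: 1484 × 15/16 = 1391.25
  white-kerneled: 1484 × 1/16 = 92.75
χ² = Σ (O − E)² / E
  red-kerneled: (1393 − 1391.25)² / 1391.25 = 0.0022
  white-kerneled: (91 − 92.75)² / 92.75 = 0.0330
χ² = 0.0022 + 0.0330 = 0.0352 ≈ 0.035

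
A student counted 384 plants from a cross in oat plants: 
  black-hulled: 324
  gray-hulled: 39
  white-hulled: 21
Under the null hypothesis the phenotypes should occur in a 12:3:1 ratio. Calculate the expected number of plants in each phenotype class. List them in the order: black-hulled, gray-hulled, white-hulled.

Under the 12:3:1 hypothesis (Σ ratio = 16, N = 384):
  black-hulled: 384 × 12/16 = 288
  gray-hulled: 384 × 3/16 = 72
  white-hulled: 384 × 1/16 = 24

288, 72, 24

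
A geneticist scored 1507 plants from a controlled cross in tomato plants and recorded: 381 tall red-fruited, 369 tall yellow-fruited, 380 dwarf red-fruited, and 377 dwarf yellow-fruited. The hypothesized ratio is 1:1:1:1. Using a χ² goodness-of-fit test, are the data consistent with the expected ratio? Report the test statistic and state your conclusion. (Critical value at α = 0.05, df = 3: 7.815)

Under the 1:1:1:1 hypothesis (Σ ratio = 4, N = 1507):
  tall red-fruited: 1507 × 1/4 = 376.75
  tall yellow-fruited: 1507 × 1/4 = 376.75
  dwarf red-fruited: 1507 × 1/4 = 376.75
  dwarf yellow-fruited: 1507 × 1/4 = 376.75
χ² = Σ (O − E)² / E
  tall red-fruited: (381 − 376.75)² / 376.75 = 0.0479
  tall yellow-fruited: (369 − 376.75)² / 376.75 = 0.1594
  dwarf red-fruited: (380 − 376.75)² / 376.75 = 0.0280
  dwarf yellow-fruited: (377 − 376.75)² / 376.75 = 0.0002
χ² = 0.0479 + 0.1594 + 0.0280 + 0.0002 = 0.2355 ≈ 0.236
Degrees of freedom = 4 − 1 = 3; critical value at α = 0.05 is 7.815.
Since 0.236 < 7.815, we fail to reject the null hypothesis — the data are consistent with the 1:1:1:1 ratio.

0.236; consistent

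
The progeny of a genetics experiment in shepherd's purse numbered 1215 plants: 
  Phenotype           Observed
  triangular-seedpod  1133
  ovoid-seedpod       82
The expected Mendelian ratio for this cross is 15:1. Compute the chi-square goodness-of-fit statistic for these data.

0.516

Total ratio parts = 16. Expected numbers out of 1215:
  triangular-seedpod: 1215 × 15/16 = 1139.0625
  ovoid-seedpod: 1215 × 1/16 = 75.9375
χ² = Σ (O − E)² / E
  triangular-seedpod: (1133 − 1139.0625)² / 1139.0625 = 0.0323
  ovoid-seedpod: (82 − 75.9375)² / 75.9375 = 0.4840
χ² = 0.0323 + 0.4840 = 0.5163 ≈ 0.516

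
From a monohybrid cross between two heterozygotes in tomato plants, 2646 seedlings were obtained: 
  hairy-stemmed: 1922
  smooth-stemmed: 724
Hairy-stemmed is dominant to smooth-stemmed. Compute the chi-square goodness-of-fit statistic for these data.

7.874

For a monohybrid cross between heterozygotes with complete dominance, the expected phenotypic ratio is 3:1.
Under the 3:1 hypothesis (Σ ratio = 4, N = 2646):
  hairy-stemmed: 2646 × 3/4 = 1984.5
  smooth-stemmed: 2646 × 1/4 = 661.5
χ² = Σ (O − E)² / E
  hairy-stemmed: (1922 − 1984.5)² / 1984.5 = 1.9684
  smooth-stemmed: (724 − 661.5)² / 661.5 = 5.9051
χ² = 1.9684 + 5.9051 = 7.8735 ≈ 7.874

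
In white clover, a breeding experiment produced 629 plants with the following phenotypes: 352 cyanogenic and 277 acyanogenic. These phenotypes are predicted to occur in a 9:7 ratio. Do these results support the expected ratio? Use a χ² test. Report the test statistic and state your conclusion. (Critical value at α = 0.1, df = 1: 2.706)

0.021; consistent

Total ratio parts = 16. Expected numbers out of 629:
  cyanogenic: 629 × 9/16 = 353.8125
  acyanogenic: 629 × 7/16 = 275.1875
χ² = Σ (O − E)² / E
  cyanogenic: (352 − 353.8125)² / 353.8125 = 0.0093
  acyanogenic: (277 − 275.1875)² / 275.1875 = 0.0119
χ² = 0.0093 + 0.0119 = 0.0212 ≈ 0.021
Degrees of freedom = 2 − 1 = 1; critical value at α = 0.1 is 2.706.
Since 0.021 < 2.706, we fail to reject the null hypothesis — the data are consistent with the 9:7 ratio.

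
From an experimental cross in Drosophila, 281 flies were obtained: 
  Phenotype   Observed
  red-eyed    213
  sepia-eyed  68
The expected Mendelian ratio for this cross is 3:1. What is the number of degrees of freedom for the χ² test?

1

A goodness-of-fit test with 2 phenotype classes has df = 2 − 1 = 1.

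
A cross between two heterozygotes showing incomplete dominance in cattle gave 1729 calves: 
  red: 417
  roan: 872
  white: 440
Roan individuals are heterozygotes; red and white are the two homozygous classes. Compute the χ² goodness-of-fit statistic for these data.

0.742

With incomplete dominance, a heterozygote × heterozygote cross gives a 1:2:1 phenotypic ratio.
The 1:2:1 ratio has 4 parts, so with N = 1729 the expected counts are:
  red: 1729 × 1/4 = 432.25
  roan: 1729 × 2/4 = 864.5
  white: 1729 × 1/4 = 432.25
χ² = Σ (O − E)² / E
  red: (417 − 432.25)² / 432.25 = 0.5380
  roan: (872 − 864.5)² / 864.5 = 0.0651
  white: (440 − 432.25)² / 432.25 = 0.1390
χ² = 0.5380 + 0.0651 + 0.1390 = 0.7421 ≈ 0.742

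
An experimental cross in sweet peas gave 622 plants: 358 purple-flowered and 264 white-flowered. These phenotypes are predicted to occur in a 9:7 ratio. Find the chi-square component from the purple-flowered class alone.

0.189

Expected counts for N = 622 under a 9:7 ratio (total parts = 16):
  purple-flowered: 622 × 9/16 = 349.875
  white-flowered: 622 × 7/16 = 272.125
Contribution of purple-flowered: (358 − 349.875)² / 349.875 = 0.1887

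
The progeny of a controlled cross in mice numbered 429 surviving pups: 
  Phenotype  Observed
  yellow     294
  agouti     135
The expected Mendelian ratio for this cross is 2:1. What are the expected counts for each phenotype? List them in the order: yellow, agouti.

Under the 2:1 hypothesis (Σ ratio = 3, N = 429):
  yellow: 429 × 2/3 = 286
  agouti: 429 × 1/3 = 143

286, 143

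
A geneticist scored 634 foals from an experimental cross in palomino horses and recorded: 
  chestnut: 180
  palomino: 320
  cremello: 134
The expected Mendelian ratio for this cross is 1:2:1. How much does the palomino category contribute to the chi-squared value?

Total ratio parts = 4. Expected numbers out of 634:
  chestnut: 634 × 1/4 = 158.5
  palomino: 634 × 2/4 = 317
  cremello: 634 × 1/4 = 158.5
Contribution of palomino: (320 − 317)² / 317 = 0.0284

0.028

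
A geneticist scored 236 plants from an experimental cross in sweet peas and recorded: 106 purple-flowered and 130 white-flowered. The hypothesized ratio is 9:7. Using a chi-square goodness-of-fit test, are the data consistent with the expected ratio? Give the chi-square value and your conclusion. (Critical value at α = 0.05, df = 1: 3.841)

Total ratio parts = 16. Expected numbers out of 236:
  purple-flowered: 236 × 9/16 = 132.75
  white-flowered: 236 × 7/16 = 103.25
χ² = Σ (O − E)² / E
  purple-flowered: (106 − 132.75)² / 132.75 = 5.3903
  white-flowered: (130 − 103.25)² / 103.25 = 6.9304
χ² = 5.3903 + 6.9304 = 12.3207 ≈ 12.321
Degrees of freedom = 2 − 1 = 1; critical value at α = 0.05 is 3.841.
Since 12.321 > 3.841, we reject the null hypothesis — the data do not fit the 9:7 ratio.

12.321; not consistent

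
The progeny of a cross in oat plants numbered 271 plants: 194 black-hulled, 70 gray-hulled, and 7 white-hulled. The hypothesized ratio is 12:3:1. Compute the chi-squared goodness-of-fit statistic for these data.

13.497

Total ratio parts = 16. Expected numbers out of 271:
  black-hulled: 271 × 12/16 = 203.25
  gray-hulled: 271 × 3/16 = 50.8125
  white-hulled: 271 × 1/16 = 16.9375
χ² = Σ (O − E)² / E
  black-hulled: (194 − 203.25)² / 203.25 = 0.4210
  gray-hulled: (70 − 50.8125)² / 50.8125 = 7.2455
  white-hulled: (7 − 16.9375)² / 16.9375 = 5.8305
χ² = 0.4210 + 7.2455 + 5.8305 = 13.497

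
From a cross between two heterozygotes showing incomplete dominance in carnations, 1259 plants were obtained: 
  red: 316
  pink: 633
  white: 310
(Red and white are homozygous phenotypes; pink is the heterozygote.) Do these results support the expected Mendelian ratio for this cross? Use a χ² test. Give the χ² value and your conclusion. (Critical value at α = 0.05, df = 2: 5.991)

With incomplete dominance, a heterozygote × heterozygote cross gives a 1:2:1 phenotypic ratio.
Expected counts for N = 1259 under a 1:2:1 ratio (total parts = 4):
  red: 1259 × 1/4 = 314.75
  pink: 1259 × 2/4 = 629.5
  white: 1259 × 1/4 = 314.75
χ² = Σ (O − E)² / E
  red: (316 − 314.75)² / 314.75 = 0.0050
  pink: (633 − 629.5)² / 629.5 = 0.0195
  white: (310 − 314.75)² / 314.75 = 0.0717
χ² = 0.0050 + 0.0195 + 0.0717 = 0.0962 ≈ 0.096
Degrees of freedom = 3 − 1 = 2; critical value at α = 0.05 is 5.991.
Since 0.096 < 5.991, we fail to reject the null hypothesis — the data are consistent with the 1:2:1 ratio.

0.096; consistent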